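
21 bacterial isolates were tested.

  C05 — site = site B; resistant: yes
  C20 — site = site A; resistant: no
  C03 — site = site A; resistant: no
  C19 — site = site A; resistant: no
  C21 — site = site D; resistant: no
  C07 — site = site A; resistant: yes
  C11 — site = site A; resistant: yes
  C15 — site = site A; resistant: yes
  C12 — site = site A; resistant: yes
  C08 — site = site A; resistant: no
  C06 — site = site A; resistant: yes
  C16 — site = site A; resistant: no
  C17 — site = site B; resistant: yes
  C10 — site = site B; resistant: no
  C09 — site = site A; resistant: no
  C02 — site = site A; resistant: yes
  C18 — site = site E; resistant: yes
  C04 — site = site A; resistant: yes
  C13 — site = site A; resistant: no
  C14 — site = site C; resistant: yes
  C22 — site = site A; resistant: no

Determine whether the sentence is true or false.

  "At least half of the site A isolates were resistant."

False

'At least half of the site A isolates were resistant' holds iff |A ∩ B| ≥ |A ∖ B|.
|A| = 15, |A ∩ B| = 7, |A ∖ B| = 8.
7 < 8, so the statement is false.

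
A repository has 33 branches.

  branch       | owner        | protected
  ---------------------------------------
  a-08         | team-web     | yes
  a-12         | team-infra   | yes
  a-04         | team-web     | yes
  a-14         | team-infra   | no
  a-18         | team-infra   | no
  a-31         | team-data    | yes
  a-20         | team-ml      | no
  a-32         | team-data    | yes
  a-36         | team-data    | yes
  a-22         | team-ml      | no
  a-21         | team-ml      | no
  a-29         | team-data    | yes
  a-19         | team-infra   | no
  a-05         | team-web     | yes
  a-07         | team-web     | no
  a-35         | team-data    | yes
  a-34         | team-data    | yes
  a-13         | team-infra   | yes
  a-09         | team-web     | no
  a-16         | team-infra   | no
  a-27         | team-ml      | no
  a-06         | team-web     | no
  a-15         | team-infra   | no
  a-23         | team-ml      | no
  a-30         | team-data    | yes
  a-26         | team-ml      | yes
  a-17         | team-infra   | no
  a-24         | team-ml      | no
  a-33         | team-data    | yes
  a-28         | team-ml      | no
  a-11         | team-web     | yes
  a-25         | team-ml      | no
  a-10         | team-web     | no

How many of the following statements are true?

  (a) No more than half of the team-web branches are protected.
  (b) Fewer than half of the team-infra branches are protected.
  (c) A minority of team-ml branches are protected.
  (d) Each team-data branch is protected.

4

(a) team-web: |A| = 8, |A ∩ B| = 4; needs |A ∩ B| ≤ |A ∖ B| — true.
(b) team-infra: |A| = 8, |A ∩ B| = 2; needs |A ∩ B| < |A ∖ B| — true.
(c) team-ml: |A| = 9, |A ∩ B| = 1; needs |A ∩ B| < |A ∖ B| — true.
(d) team-data: |A| = 8, |A ∩ B| = 8; needs A ⊆ B, i.e. every element of A is in B (|A ∖ B| = 0) — true.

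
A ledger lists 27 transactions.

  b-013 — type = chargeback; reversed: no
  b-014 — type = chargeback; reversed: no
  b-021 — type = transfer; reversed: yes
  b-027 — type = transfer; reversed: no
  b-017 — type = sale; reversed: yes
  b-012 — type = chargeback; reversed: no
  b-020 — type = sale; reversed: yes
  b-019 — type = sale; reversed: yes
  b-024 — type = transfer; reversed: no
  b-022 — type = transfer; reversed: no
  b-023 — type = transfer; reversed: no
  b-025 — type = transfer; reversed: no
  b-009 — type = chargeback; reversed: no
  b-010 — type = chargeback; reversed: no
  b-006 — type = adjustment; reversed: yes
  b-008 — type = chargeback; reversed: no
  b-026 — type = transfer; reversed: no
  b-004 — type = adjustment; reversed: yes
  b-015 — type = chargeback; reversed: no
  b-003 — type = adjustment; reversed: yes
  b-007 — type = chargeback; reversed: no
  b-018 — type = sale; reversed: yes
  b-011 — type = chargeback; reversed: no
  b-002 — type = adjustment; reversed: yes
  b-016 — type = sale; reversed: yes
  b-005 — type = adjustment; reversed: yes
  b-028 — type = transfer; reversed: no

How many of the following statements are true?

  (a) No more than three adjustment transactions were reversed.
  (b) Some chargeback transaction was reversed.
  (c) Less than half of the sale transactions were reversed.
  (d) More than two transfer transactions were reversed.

(a) adjustment: |A| = 5, |A ∩ B| = 5; needs |A ∩ B| ≤ 3 — false.
(b) chargeback: |A| = 9, |A ∩ B| = 0; needs A ∩ B ≠ ∅ (|A ∩ B| ≥ 1) — false.
(c) sale: |A| = 5, |A ∩ B| = 5; needs |A ∩ B| < |A ∖ B| — false.
(d) transfer: |A| = 8, |A ∩ B| = 1; needs |A ∩ B| > 2 — false.

0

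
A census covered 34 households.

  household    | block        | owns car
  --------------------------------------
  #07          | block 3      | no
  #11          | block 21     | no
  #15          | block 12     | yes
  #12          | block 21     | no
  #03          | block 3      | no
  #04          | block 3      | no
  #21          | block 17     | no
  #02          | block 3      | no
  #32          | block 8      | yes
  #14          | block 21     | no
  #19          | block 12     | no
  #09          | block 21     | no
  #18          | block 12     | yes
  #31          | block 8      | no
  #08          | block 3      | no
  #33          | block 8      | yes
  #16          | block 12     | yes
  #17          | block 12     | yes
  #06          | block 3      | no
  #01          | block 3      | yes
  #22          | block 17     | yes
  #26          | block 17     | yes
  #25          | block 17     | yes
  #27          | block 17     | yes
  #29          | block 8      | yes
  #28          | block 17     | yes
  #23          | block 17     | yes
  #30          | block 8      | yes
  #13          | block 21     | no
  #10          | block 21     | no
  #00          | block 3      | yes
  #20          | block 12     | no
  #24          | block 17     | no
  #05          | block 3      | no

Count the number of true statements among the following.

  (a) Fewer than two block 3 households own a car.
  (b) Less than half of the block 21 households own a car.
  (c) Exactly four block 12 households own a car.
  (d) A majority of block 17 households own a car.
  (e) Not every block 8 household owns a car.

(a) block 3: |A| = 9, |A ∩ B| = 2; needs |A ∩ B| < 2 — false.
(b) block 21: |A| = 6, |A ∩ B| = 0; needs |A ∩ B| < |A ∖ B| — true.
(c) block 12: |A| = 6, |A ∩ B| = 4; needs |A ∩ B| = 4 — true.
(d) block 17: |A| = 8, |A ∩ B| = 6; needs |A ∩ B| > |A ∖ B| — true.
(e) block 8: |A| = 5, |A ∩ B| = 4; needs A ⊄ B (|A ∖ B| ≥ 1) — true.

4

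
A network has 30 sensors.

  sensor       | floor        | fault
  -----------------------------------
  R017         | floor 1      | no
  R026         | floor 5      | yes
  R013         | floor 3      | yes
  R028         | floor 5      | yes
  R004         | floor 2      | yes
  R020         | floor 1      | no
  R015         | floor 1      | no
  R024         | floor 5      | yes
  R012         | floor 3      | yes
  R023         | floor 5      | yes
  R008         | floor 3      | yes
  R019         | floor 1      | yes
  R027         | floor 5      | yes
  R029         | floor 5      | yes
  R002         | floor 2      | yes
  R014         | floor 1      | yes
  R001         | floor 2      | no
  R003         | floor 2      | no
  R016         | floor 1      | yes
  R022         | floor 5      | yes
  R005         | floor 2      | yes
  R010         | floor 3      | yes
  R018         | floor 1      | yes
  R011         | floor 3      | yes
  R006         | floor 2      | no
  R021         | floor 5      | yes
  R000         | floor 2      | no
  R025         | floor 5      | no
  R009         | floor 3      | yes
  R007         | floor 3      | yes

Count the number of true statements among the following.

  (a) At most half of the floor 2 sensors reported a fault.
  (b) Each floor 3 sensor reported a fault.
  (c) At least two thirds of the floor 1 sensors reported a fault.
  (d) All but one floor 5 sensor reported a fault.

(a) floor 2: |A| = 7, |A ∩ B| = 3; needs |A ∩ B| ≤ |A ∖ B| — true.
(b) floor 3: |A| = 7, |A ∩ B| = 7; needs A ⊆ B, i.e. every element of A is in B (|A ∖ B| = 0) — true.
(c) floor 1: |A| = 7, |A ∩ B| = 4; needs |A ∩ B| / |A| ≥ 2/3 — false.
(d) floor 5: |A| = 9, |A ∩ B| = 8; needs |A ∖ B| = 1 — true.

3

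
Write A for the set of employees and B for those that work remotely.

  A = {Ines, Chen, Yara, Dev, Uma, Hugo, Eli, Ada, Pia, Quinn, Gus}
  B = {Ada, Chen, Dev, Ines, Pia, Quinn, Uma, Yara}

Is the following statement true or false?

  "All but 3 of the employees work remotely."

Truth condition: |A ∖ B| = 3.
A (the restrictor) = {Ines, Chen, Yara, Dev, Uma, Hugo, Eli, Ada, Pia, Quinn, Gus}, |A| = 11.
A ∖ B = {Hugo, Eli, Gus}, so |A ∖ B| = 3.
|A ∖ B| = 3, so the statement is true.

True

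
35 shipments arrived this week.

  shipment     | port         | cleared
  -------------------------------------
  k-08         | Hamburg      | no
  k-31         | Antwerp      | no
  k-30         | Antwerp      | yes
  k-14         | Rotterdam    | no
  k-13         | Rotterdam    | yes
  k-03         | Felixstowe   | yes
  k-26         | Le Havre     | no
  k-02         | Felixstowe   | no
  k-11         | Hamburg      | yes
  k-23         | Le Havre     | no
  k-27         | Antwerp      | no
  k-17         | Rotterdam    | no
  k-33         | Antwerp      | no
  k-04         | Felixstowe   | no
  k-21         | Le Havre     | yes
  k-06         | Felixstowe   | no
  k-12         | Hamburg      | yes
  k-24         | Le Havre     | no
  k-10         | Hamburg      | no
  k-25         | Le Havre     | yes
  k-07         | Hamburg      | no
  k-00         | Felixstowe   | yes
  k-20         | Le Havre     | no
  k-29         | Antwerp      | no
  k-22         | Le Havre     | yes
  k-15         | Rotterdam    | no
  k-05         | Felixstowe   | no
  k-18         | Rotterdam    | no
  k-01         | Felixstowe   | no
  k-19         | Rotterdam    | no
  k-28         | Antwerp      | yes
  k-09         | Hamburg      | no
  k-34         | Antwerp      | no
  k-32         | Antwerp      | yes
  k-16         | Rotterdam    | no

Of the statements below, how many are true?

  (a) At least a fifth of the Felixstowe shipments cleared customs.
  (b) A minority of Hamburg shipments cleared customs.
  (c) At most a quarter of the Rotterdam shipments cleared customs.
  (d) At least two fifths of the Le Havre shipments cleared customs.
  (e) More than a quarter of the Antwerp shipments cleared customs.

5

(a) Felixstowe: |A| = 7, |A ∩ B| = 2; needs |A ∩ B| / |A| ≥ 1/5 — true.
(b) Hamburg: |A| = 6, |A ∩ B| = 2; needs |A ∩ B| < |A ∖ B| — true.
(c) Rotterdam: |A| = 7, |A ∩ B| = 1; needs |A ∩ B| / |A| ≤ 1/4 — true.
(d) Le Havre: |A| = 7, |A ∩ B| = 3; needs |A ∩ B| / |A| ≥ 2/5 — true.
(e) Antwerp: |A| = 8, |A ∩ B| = 3; needs |A ∩ B| / |A| > 1/4 — true.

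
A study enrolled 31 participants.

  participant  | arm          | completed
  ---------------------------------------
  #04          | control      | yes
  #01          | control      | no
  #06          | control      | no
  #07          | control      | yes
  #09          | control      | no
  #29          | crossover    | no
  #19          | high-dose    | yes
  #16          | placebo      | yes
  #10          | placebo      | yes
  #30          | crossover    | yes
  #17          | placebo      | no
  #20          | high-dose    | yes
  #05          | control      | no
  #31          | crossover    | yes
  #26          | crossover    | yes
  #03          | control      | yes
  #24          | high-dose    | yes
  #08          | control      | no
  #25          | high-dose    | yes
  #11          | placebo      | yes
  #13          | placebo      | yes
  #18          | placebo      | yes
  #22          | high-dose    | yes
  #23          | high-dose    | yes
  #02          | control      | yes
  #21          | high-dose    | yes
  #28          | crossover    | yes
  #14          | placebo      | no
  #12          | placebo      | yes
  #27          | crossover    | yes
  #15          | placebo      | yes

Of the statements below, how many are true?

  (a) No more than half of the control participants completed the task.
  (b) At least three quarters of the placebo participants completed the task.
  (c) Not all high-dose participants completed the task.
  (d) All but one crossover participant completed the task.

3

(a) control: |A| = 9, |A ∩ B| = 4; needs |A ∩ B| ≤ |A ∖ B| — true.
(b) placebo: |A| = 9, |A ∩ B| = 7; needs |A ∩ B| / |A| ≥ 3/4 — true.
(c) high-dose: |A| = 7, |A ∩ B| = 7; needs A ⊄ B (|A ∖ B| ≥ 1) — false.
(d) crossover: |A| = 6, |A ∩ B| = 5; needs |A ∖ B| = 1 — true.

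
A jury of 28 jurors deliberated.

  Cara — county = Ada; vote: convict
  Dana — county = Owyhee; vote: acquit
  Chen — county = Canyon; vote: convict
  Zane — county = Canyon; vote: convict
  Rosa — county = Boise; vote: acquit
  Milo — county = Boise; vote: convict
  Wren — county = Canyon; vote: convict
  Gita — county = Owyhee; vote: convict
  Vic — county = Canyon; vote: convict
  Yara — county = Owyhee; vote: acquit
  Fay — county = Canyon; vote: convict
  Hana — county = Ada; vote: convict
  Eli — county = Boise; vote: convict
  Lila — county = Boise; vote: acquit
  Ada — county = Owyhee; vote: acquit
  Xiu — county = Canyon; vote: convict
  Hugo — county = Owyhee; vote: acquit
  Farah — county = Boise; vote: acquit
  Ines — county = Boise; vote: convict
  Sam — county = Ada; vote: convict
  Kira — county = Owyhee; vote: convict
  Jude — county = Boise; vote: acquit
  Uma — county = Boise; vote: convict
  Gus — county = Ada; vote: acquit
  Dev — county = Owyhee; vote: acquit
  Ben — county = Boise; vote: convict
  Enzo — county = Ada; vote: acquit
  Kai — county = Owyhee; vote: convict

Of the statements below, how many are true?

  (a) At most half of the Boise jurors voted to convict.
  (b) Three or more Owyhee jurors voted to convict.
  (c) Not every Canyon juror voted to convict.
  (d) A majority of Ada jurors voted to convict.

(a) Boise: |A| = 9, |A ∩ B| = 5; needs |A ∩ B| ≤ |A ∖ B| — false.
(b) Owyhee: |A| = 8, |A ∩ B| = 3; needs |A ∩ B| ≥ 3 — true.
(c) Canyon: |A| = 6, |A ∩ B| = 6; needs A ⊄ B (|A ∖ B| ≥ 1) — false.
(d) Ada: |A| = 5, |A ∩ B| = 3; needs |A ∩ B| > |A ∖ B| — true.

2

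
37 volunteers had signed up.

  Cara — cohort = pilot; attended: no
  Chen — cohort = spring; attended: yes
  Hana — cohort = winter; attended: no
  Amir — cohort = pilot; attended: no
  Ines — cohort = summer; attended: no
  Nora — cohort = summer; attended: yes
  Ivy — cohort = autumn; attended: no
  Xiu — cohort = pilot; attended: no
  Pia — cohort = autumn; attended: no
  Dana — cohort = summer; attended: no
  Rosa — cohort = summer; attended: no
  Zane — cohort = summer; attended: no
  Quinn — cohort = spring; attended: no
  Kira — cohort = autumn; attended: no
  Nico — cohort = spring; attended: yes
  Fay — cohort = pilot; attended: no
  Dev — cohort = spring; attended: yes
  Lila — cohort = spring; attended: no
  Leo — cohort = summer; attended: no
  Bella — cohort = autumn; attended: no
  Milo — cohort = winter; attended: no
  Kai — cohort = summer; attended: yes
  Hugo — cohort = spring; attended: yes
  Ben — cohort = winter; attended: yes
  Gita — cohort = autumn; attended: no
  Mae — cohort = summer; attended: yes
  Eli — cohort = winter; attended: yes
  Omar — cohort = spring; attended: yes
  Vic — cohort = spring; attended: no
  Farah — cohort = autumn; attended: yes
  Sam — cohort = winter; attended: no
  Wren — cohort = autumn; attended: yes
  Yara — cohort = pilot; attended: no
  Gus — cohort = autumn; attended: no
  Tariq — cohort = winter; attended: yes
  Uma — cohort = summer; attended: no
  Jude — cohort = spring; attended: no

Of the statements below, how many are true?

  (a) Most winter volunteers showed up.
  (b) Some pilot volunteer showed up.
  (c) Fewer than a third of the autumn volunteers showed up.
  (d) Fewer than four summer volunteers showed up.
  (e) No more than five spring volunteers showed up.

(a) winter: |A| = 6, |A ∩ B| = 3; needs |A ∩ B| > |A ∖ B| — false.
(b) pilot: |A| = 5, |A ∩ B| = 0; needs A ∩ B ≠ ∅ (|A ∩ B| ≥ 1) — false.
(c) autumn: |A| = 8, |A ∩ B| = 2; needs |A ∩ B| / |A| < 1/3 — true.
(d) summer: |A| = 9, |A ∩ B| = 3; needs |A ∩ B| < 4 — true.
(e) spring: |A| = 9, |A ∩ B| = 5; needs |A ∩ B| ≤ 5 — true.

3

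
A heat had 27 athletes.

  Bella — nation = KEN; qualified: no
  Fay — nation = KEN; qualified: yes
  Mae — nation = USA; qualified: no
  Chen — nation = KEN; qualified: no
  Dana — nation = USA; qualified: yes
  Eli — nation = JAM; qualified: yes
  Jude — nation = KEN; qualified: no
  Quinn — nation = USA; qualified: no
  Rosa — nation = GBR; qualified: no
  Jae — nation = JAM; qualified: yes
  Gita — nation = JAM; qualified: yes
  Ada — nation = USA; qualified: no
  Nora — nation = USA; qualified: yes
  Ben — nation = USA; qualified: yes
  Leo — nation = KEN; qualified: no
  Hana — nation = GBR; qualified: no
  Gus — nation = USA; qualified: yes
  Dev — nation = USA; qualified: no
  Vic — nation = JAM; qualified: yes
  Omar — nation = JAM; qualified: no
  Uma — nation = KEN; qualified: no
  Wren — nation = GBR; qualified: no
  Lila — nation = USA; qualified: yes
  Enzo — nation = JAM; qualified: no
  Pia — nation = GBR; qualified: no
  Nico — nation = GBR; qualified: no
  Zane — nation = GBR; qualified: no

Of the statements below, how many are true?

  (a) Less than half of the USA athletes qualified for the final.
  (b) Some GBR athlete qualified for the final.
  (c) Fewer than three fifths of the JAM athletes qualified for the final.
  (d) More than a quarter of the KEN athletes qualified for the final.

(a) USA: |A| = 9, |A ∩ B| = 5; needs |A ∩ B| < |A ∖ B| — false.
(b) GBR: |A| = 6, |A ∩ B| = 0; needs A ∩ B ≠ ∅ (|A ∩ B| ≥ 1) — false.
(c) JAM: |A| = 6, |A ∩ B| = 4; needs |A ∩ B| / |A| < 3/5 — false.
(d) KEN: |A| = 6, |A ∩ B| = 1; needs |A ∩ B| / |A| > 1/4 — false.

0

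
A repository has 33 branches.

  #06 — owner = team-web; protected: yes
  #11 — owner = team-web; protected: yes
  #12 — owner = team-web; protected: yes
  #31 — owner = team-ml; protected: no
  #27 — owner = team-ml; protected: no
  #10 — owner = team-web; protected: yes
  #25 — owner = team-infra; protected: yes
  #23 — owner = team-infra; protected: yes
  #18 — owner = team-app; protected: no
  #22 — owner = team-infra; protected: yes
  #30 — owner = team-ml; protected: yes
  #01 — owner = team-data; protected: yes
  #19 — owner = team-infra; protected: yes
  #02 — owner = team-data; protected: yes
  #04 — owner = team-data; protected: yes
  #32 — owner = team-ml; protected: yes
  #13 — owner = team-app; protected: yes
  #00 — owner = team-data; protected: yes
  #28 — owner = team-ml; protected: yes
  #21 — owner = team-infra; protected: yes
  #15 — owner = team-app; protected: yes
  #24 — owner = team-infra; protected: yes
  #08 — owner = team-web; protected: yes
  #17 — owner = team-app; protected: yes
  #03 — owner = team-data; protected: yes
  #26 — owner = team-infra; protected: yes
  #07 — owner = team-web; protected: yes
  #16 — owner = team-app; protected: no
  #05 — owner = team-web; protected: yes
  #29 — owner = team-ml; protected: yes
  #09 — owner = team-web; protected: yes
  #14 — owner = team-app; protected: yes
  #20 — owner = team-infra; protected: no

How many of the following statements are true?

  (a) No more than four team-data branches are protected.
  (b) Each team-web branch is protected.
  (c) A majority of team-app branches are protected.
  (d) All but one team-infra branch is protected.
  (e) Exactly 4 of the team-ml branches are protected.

(a) team-data: |A| = 5, |A ∩ B| = 5; needs |A ∩ B| ≤ 4 — false.
(b) team-web: |A| = 8, |A ∩ B| = 8; needs A ⊆ B, i.e. every element of A is in B (|A ∖ B| = 0) — true.
(c) team-app: |A| = 6, |A ∩ B| = 4; needs |A ∩ B| > |A ∖ B| — true.
(d) team-infra: |A| = 8, |A ∩ B| = 7; needs |A ∖ B| = 1 — true.
(e) team-ml: |A| = 6, |A ∩ B| = 4; needs |A ∩ B| = 4 — true.

4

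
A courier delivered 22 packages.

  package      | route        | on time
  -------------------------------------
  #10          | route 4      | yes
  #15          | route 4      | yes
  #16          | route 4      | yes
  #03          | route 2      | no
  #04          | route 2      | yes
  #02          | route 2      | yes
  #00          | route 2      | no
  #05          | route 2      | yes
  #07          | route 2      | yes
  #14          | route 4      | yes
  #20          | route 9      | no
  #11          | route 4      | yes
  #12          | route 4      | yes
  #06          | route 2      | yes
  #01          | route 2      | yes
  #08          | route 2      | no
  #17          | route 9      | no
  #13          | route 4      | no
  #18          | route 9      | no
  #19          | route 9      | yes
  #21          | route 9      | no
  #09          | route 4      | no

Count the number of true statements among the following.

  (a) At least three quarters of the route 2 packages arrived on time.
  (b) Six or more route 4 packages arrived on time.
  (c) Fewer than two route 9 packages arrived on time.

2

(a) route 2: |A| = 9, |A ∩ B| = 6; needs |A ∩ B| / |A| ≥ 3/4 — false.
(b) route 4: |A| = 8, |A ∩ B| = 6; needs |A ∩ B| ≥ 6 — true.
(c) route 9: |A| = 5, |A ∩ B| = 1; needs |A ∩ B| < 2 — true.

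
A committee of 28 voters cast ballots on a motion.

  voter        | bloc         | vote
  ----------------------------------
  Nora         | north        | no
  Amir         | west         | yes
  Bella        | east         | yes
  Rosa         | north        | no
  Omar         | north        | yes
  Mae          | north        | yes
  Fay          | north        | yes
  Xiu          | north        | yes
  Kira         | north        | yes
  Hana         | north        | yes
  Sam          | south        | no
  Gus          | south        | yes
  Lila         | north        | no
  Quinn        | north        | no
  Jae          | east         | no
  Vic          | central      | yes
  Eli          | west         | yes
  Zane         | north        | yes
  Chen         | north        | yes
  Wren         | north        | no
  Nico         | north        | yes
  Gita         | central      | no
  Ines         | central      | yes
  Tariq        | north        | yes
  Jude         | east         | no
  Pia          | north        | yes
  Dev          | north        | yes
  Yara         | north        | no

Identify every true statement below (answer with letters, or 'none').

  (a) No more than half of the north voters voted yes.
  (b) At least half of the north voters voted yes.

(b)

|A| = 18, |A ∩ B| = 12, |A ∖ B| = 6.
(a) |A ∩ B| ≤ |A ∖ B|: fails.
(b) |A ∩ B| ≥ |A ∖ B|: holds.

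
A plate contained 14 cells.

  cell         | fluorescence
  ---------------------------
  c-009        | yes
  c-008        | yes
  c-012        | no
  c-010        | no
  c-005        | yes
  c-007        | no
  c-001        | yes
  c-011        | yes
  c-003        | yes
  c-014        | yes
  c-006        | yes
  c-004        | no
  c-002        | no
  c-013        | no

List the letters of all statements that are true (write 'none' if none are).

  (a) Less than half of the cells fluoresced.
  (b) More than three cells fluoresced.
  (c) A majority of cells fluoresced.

(b), (c)

|A| = 14, |A ∩ B| = 8, |A ∖ B| = 6.
(a) |A ∩ B| < |A ∖ B|: fails.
(b) |A ∩ B| > 3: holds.
(c) |A ∩ B| > |A ∖ B|: holds.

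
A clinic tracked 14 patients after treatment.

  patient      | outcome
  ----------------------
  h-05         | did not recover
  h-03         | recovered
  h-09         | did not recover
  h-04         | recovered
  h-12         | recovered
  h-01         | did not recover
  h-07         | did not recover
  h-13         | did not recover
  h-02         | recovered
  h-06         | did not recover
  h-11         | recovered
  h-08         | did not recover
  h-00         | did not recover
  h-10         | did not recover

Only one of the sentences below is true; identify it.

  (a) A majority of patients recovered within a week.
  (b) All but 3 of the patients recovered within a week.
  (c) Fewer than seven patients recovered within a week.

(c)

|A| = 14, |A ∩ B| = 5, |A ∖ B| = 9.
(a) requires |A ∩ B| > |A ∖ B|: false.
(b) requires |A ∖ B| = 3: false.
(c) requires |A ∩ B| < 7: true.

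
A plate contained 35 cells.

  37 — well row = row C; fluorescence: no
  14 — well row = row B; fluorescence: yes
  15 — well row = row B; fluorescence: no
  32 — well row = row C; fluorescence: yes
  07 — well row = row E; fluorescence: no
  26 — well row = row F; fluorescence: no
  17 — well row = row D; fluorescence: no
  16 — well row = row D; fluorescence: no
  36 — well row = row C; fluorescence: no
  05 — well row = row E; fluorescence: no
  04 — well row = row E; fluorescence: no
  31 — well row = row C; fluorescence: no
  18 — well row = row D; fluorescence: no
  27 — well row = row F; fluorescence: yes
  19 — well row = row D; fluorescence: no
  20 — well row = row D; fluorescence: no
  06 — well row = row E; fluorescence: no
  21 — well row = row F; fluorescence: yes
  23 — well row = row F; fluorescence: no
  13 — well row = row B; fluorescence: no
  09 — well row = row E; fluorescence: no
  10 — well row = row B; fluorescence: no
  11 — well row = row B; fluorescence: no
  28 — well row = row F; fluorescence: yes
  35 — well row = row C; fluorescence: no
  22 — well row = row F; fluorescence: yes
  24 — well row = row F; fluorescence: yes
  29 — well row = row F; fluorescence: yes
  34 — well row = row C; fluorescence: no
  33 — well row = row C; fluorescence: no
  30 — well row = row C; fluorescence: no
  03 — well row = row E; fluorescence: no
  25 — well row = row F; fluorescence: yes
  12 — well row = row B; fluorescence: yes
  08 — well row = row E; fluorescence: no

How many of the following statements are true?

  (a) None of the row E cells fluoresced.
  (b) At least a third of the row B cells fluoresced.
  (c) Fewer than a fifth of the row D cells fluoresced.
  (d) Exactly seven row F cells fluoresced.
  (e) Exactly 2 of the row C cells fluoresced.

4

(a) row E: |A| = 7, |A ∩ B| = 0; needs A ∩ B = ∅ (|A ∩ B| = 0) — true.
(b) row B: |A| = 6, |A ∩ B| = 2; needs |A ∩ B| / |A| ≥ 1/3 — true.
(c) row D: |A| = 5, |A ∩ B| = 0; needs |A ∩ B| / |A| < 1/5 — true.
(d) row F: |A| = 9, |A ∩ B| = 7; needs |A ∩ B| = 7 — true.
(e) row C: |A| = 8, |A ∩ B| = 1; needs |A ∩ B| = 2 — false.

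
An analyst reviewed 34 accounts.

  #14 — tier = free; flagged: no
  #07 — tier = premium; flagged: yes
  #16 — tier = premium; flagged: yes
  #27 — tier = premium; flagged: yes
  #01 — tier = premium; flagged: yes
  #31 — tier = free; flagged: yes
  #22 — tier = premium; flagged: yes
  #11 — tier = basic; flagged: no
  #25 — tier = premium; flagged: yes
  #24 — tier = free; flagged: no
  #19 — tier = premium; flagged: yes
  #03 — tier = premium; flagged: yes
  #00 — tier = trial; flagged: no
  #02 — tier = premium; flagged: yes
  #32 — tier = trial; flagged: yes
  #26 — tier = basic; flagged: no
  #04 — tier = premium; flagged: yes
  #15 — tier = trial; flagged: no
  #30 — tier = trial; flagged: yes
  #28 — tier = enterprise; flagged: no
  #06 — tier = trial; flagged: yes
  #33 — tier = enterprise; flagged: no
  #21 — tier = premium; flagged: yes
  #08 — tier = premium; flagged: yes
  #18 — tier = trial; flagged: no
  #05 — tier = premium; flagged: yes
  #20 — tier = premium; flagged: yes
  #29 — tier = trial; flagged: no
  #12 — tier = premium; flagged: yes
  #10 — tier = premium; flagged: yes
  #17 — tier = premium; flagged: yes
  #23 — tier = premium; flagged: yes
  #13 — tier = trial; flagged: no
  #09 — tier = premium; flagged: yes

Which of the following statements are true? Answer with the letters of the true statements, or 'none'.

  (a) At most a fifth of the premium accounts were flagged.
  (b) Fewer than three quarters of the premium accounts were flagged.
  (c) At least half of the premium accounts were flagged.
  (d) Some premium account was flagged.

|A| = 19, |A ∩ B| = 19, |A ∖ B| = 0.
(a) |A ∩ B| / |A| ≤ 1/5: fails.
(b) |A ∩ B| / |A| < 3/4: fails.
(c) |A ∩ B| ≥ |A ∖ B|: holds.
(d) A ∩ B ≠ ∅ (|A ∩ B| ≥ 1): holds.

(c), (d)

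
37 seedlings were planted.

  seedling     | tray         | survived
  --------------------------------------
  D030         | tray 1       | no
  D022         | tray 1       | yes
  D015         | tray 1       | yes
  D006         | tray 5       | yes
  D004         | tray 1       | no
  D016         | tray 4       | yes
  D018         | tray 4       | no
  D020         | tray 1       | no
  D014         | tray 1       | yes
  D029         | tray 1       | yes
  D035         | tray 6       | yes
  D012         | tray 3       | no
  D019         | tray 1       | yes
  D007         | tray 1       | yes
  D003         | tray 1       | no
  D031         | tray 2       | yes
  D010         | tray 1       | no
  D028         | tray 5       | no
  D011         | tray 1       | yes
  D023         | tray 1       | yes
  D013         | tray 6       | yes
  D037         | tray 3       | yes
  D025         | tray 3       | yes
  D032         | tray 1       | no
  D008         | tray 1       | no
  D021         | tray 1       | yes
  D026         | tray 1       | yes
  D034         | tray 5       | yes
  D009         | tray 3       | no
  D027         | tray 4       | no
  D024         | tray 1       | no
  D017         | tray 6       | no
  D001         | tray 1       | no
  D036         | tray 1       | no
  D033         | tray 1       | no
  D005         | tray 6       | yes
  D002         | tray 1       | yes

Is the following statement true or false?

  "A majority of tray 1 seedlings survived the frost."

False

Truth condition: |A ∩ B| > |A ∖ B|.
|A| = 22, |A ∩ B| = 11, |A ∖ B| = 11.
11 = 11, so the statement is false.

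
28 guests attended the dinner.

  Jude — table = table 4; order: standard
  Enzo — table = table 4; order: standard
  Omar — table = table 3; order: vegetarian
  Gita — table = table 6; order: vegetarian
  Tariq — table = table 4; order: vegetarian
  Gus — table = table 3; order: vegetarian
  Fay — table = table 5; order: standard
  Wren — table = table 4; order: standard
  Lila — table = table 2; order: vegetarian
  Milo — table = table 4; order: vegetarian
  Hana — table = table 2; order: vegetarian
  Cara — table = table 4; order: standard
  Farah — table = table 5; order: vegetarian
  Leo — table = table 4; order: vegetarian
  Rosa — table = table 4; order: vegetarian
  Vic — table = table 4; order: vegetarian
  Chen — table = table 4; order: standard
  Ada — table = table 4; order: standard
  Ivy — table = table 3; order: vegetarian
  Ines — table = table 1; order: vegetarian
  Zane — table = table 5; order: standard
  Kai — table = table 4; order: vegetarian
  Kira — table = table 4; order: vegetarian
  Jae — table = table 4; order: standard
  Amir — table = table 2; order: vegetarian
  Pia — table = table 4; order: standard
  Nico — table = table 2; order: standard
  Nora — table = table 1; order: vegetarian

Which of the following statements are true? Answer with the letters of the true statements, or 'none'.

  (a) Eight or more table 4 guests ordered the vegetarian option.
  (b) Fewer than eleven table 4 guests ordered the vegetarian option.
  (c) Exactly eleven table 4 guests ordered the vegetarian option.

|A| = 15, |A ∩ B| = 7, |A ∖ B| = 8.
(a) |A ∩ B| ≥ 8: fails.
(b) |A ∩ B| < 11: holds.
(c) |A ∩ B| = 11: fails.

(b)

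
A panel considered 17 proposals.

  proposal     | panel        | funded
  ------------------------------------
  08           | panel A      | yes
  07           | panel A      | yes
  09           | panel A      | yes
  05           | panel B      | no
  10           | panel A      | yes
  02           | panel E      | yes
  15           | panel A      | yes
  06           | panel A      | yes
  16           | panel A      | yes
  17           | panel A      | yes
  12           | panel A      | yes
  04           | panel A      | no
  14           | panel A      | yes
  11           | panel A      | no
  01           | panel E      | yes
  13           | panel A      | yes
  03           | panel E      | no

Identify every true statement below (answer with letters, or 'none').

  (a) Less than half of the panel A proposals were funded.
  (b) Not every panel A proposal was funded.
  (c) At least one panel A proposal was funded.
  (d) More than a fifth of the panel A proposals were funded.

|A| = 13, |A ∩ B| = 11, |A ∖ B| = 2.
(a) |A ∩ B| < |A ∖ B|: fails.
(b) A ⊄ B (|A ∖ B| ≥ 1): holds.
(c) A ∩ B ≠ ∅ (|A ∩ B| ≥ 1): holds.
(d) |A ∩ B| / |A| > 1/5: holds.

(b), (c), (d)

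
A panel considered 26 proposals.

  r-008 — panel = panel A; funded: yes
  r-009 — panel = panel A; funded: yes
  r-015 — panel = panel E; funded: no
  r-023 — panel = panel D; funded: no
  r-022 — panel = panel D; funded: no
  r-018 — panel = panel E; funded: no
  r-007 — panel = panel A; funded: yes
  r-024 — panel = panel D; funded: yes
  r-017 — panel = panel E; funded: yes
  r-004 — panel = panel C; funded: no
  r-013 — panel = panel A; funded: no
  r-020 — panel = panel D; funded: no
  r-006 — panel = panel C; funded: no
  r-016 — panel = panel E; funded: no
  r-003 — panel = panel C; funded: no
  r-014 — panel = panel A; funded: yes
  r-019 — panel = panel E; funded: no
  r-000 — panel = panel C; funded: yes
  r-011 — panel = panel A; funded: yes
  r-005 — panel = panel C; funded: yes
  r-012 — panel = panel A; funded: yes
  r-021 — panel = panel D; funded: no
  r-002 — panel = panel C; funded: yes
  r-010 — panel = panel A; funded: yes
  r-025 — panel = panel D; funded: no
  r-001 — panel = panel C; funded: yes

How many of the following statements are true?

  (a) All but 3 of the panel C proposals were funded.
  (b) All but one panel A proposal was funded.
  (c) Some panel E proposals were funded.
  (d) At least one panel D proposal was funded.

(a) panel C: |A| = 7, |A ∩ B| = 4; needs |A ∖ B| = 3 — true.
(b) panel A: |A| = 8, |A ∩ B| = 7; needs |A ∖ B| = 1 — true.
(c) panel E: |A| = 5, |A ∩ B| = 1; needs A ∩ B ≠ ∅ (|A ∩ B| ≥ 1) — true.
(d) panel D: |A| = 6, |A ∩ B| = 1; needs A ∩ B ≠ ∅ (|A ∩ B| ≥ 1) — true.

4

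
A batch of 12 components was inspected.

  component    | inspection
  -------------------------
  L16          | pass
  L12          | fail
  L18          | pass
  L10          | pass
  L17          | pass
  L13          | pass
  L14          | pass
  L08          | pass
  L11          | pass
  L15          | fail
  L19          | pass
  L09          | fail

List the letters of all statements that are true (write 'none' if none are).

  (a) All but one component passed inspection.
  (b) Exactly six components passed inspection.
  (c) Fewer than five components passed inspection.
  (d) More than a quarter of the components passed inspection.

|A| = 12, |A ∩ B| = 9, |A ∖ B| = 3.
(a) |A ∖ B| = 1: fails.
(b) |A ∩ B| = 6: fails.
(c) |A ∩ B| < 5: fails.
(d) |A ∩ B| / |A| > 1/4: holds.

(d)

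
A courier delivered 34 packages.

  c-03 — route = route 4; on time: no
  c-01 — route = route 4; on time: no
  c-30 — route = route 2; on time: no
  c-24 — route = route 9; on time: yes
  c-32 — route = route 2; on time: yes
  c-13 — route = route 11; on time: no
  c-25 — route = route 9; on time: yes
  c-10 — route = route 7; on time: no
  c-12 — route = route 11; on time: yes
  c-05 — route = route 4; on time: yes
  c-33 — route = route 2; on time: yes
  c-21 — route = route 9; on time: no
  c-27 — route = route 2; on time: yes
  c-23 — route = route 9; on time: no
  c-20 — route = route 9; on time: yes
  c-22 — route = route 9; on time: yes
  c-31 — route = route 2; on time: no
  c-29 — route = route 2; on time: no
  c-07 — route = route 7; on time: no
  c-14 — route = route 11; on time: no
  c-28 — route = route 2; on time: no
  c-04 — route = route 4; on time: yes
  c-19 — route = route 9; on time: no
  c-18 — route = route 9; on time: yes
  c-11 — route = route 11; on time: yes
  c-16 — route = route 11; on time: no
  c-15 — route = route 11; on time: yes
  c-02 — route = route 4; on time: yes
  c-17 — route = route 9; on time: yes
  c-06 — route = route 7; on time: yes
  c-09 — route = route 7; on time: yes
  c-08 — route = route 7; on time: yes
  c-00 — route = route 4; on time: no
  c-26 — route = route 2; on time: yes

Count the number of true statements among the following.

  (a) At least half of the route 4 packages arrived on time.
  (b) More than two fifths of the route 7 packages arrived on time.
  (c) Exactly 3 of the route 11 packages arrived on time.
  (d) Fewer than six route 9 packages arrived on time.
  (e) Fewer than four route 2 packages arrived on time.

3

(a) route 4: |A| = 6, |A ∩ B| = 3; needs |A ∩ B| ≥ |A ∖ B| — true.
(b) route 7: |A| = 5, |A ∩ B| = 3; needs |A ∩ B| / |A| > 2/5 — true.
(c) route 11: |A| = 6, |A ∩ B| = 3; needs |A ∩ B| = 3 — true.
(d) route 9: |A| = 9, |A ∩ B| = 6; needs |A ∩ B| < 6 — false.
(e) route 2: |A| = 8, |A ∩ B| = 4; needs |A ∩ B| < 4 — false.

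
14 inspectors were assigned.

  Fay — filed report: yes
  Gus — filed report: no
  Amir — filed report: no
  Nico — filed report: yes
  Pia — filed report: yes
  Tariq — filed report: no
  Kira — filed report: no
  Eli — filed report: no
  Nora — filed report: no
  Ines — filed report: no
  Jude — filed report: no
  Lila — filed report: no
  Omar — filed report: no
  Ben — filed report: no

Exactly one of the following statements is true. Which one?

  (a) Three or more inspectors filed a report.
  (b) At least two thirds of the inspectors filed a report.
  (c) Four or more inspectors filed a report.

|A| = 14, |A ∩ B| = 3, |A ∖ B| = 11.
(a) requires |A ∩ B| ≥ 3: true.
(b) requires |A ∩ B| / |A| ≥ 2/3: false.
(c) requires |A ∩ B| ≥ 4: false.

(a)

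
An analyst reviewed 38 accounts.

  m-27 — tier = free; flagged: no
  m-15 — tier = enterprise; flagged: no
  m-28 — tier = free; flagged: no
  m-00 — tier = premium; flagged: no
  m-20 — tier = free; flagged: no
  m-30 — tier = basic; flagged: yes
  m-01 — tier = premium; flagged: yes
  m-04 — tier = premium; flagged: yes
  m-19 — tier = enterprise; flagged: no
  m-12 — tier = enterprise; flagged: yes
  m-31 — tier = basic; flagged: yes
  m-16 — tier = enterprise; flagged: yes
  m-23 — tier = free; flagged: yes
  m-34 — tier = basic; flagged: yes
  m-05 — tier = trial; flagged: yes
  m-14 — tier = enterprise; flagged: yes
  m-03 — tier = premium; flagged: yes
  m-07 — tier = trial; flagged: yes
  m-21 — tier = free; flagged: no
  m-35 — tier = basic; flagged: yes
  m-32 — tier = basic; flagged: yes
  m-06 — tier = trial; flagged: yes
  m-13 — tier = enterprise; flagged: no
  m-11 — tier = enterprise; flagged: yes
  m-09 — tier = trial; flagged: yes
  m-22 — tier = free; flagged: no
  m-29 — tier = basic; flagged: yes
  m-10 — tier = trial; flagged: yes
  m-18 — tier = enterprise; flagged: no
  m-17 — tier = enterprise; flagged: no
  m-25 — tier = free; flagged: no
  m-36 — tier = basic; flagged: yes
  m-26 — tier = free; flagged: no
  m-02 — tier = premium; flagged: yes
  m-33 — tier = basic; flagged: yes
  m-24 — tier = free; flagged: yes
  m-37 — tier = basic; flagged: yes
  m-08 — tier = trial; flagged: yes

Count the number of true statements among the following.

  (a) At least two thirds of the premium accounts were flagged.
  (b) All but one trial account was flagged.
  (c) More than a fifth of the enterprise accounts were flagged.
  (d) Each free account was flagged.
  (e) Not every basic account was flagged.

2

(a) premium: |A| = 5, |A ∩ B| = 4; needs |A ∩ B| / |A| ≥ 2/3 — true.
(b) trial: |A| = 6, |A ∩ B| = 6; needs |A ∖ B| = 1 — false.
(c) enterprise: |A| = 9, |A ∩ B| = 4; needs |A ∩ B| / |A| > 1/5 — true.
(d) free: |A| = 9, |A ∩ B| = 2; needs A ⊆ B, i.e. every element of A is in B (|A ∖ B| = 0) — false.
(e) basic: |A| = 9, |A ∩ B| = 9; needs A ⊄ B (|A ∖ B| ≥ 1) — false.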